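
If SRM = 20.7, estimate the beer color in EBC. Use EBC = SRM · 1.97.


EBC = 20.7 · 1.97

40.7790 EBC


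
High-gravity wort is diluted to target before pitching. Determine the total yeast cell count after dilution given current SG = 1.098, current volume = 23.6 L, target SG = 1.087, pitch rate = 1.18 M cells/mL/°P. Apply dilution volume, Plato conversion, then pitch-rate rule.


V_w = V·((SG_c−1)/(SG_t−1)−1);  °P = 259 − 259/SG_t;  cells = rate·(V+V_w)·°P
V_w = 23.6·((1.098−1)/(1.087−1)−1) = 2.9839
V_final = 23.6 + 2.9839 = 26.5839
°P = 259 − 259/1.087 = 20.7295
cells = 1.18·26.5839·20.7295

650.2649 billion cells


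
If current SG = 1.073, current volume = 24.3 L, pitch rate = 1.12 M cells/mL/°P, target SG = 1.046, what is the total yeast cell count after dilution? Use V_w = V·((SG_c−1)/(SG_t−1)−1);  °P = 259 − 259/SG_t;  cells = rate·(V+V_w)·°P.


V_w = 24.3·((1.073−1)/(1.046−1)−1) = 14.2630
V_final = 24.3 + 14.2630 = 38.5630
°P = 259 − 259/1.046 = 11.3901
cells = 1.12·38.5630·11.3901

491.9435 billion cells


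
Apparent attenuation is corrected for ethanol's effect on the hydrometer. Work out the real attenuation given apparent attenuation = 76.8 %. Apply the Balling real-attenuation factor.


RA = AA · 0.8192
RA = 76.8 · 0.8192

62.9146 %


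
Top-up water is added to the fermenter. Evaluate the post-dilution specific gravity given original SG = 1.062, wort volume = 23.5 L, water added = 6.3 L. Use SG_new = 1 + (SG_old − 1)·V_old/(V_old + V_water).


pts = (1.062 − 1)·1000·23.5/(23.5 + 6.3) = 48.8926
SG_new = 1 + 48.8926/1000

1.0489


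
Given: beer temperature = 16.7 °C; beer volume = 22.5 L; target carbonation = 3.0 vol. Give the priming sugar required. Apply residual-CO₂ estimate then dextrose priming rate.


residual = 14.695·(0.01821 + 0.09011·e^(−0.04·T));  sugar = (target − residual)·4.0·V
residual = 14.695·(0.01821 + 0.09011·e^(−0.04·16.7)) = 0.9465
sugar = (3.0 − 0.9465)·4.0·22.5

184.8114 g


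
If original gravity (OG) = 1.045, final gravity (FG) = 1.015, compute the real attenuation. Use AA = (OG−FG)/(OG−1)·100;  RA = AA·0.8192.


AA = (1.045 − 1.015)/(1.045 − 1)·100 = 66.6667
RA = 66.6667·0.8192

54.6133 %


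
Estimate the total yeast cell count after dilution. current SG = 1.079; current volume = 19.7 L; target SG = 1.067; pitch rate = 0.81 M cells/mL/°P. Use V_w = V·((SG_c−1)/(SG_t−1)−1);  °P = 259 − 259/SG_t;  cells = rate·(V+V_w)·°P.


V_w = 19.7·((1.079−1)/(1.067−1)−1) = 3.5284
V_final = 19.7 + 3.5284 = 23.2284
°P = 259 − 259/1.067 = 16.2634
cells = 0.81·23.2284·16.2634

305.9945 billion cells


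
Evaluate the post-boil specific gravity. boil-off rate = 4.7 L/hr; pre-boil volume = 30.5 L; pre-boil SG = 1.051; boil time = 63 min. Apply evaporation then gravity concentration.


V_post = V_pre − rate·(t/60);  SG_post = 1 + (SG_pre−1)·V_pre/V_post
V_post = 30.5 − 4.7·(63/60) = 25.5650
SG_post = 1 + (1.051 − 1)·30.5/25.5650

1.0608


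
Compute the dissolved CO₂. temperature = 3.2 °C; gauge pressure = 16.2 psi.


vols = (P + 14.695)·(0.01821 + 0.09011·e^(−0.04·T))
vols = (16.2 + 14.695)·(0.01821 + 0.09011·e^(−0.04·3.2))

3.0121 volumes


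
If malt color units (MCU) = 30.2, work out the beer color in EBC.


SRM = 1.4922·MCU^0.6859;  EBC = SRM·1.97
SRM = 1.4922·30.2^0.6859 = 15.4513
EBC = 15.4513·1.97

30.4390 EBC


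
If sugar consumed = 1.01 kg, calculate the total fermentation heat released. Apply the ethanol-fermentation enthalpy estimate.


Q = m_sugar · 590 kJ/kg
Q = 1.01 · 590

595.9000 kJ


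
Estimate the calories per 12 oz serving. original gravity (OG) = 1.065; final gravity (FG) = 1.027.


ABW = (OG−FG)·131.25·0.79/FG;  °P = 259 − 259/SG (for OG→OE and FG→AE);  RE = 0.1808·OE + 0.8192·AE;  Cal = (6.9·ABW + 4·(RE−0.1))·FG·3.55
ABW = (1.065 − 1.027)·131.25·0.79/1.027 = 3.8365
OE = 259 − 259/1.065 = 15.8075 °P
AE = 259 − 259/1.027 = 6.8092 °P
RE = 0.1808·15.8075 + 0.8192·6.8092 = 8.4361 °P
Cal = (6.9·3.8365 + 4·(8.4361−0.1))·1.027·3.55

218.0814 kcal


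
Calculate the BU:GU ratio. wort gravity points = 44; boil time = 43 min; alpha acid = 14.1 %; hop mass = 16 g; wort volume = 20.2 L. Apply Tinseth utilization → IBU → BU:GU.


U = 1.65·0.000125^(GP/1000)·(1−e^(−0.04t))/4.15;  IBU = (α/100)·m·U·1000/V;  BU:GU = IBU/GP
U = 1.65·0.000125^(44/1000)·(1−e^(−0.04·43))/4.15 = 0.2198
IBU = (14.1/100)·16·0.2198·1000/20.2 = 24.5469
BU:GU = 24.5469/44

0.5579


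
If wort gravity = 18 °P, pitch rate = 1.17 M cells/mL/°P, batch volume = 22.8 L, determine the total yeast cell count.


cells (billions) = rate · V_L · °P
cells = 1.17 · 22.8 · 18

480.1680 billion cells


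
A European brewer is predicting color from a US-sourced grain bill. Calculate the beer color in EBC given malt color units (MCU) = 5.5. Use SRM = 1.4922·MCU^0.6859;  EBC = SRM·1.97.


SRM = 1.4922·5.5^0.6859 = 4.8044
EBC = 4.8044·1.97

9.4647 EBC


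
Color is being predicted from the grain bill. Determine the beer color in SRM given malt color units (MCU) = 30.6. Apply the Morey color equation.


SRM = 1.4922 · MCU^0.6859
SRM = 1.4922 · 30.6^0.6859

15.5913 SRM


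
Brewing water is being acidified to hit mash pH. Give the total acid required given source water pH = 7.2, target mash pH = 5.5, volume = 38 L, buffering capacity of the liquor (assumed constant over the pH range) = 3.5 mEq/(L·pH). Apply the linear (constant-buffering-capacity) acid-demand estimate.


acid = buffering capacity · (pH_source − pH_target) · V
acid = 3.5 · (7.2 − 5.5) · 38

226.1000 mEq


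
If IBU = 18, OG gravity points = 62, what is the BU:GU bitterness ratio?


BU:GU = IBU / OG_points
BU:GU = 18 / 62

0.2903


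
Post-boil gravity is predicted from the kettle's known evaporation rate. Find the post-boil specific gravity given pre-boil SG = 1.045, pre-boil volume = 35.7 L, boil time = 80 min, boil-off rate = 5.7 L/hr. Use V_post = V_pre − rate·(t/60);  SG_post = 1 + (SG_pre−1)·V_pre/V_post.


V_post = 35.7 − 5.7·(80/60) = 28.1000
SG_post = 1 + (1.045 − 1)·35.7/28.1000

1.0572


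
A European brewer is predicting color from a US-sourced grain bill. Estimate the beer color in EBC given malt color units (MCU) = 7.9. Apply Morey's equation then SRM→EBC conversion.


SRM = 1.4922·MCU^0.6859;  EBC = SRM·1.97
SRM = 1.4922·7.9^0.6859 = 6.1590
EBC = 6.1590·1.97

12.1332 EBC


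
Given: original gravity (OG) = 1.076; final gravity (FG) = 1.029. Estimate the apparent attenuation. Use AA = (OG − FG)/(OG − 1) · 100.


AA = (1.076 − 1.029)/(1.076 − 1) · 100

61.8421 %


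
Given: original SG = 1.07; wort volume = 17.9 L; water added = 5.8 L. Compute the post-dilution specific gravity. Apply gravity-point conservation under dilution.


SG_new = 1 + (SG_old − 1)·V_old/(V_old + V_water)
pts = (1.07 − 1)·1000·17.9/(17.9 + 5.8) = 52.8692
SG_new = 1 + 52.8692/1000

1.0529


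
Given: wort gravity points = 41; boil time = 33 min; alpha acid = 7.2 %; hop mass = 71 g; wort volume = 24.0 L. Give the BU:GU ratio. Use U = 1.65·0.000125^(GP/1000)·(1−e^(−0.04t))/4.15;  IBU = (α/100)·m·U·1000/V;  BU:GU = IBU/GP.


U = 1.65·0.000125^(41/1000)·(1−e^(−0.04·33))/4.15 = 0.2016
IBU = (7.2/100)·71·0.2016·1000/24.0 = 42.9351
BU:GU = 42.9351/41

1.0472


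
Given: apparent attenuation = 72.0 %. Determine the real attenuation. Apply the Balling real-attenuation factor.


RA = AA · 0.8192
RA = 72.0 · 0.8192

58.9824 %


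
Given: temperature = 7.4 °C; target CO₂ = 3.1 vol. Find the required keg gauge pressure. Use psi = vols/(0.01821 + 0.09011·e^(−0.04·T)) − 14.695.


psi = 3.1/(0.01821 + 0.09011·e^(−0.04·7.4)) − 14.695

21.6760 psi


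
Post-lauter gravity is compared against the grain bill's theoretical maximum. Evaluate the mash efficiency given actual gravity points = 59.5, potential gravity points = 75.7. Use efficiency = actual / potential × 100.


efficiency = 59.5 / 75.7 × 100

78.5997 %


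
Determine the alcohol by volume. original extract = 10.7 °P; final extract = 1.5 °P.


SG = 259/(259 − P);  ABV = (OG − FG)·131.25
OG = 259/(259 − 10.7) = 1.0431
FG = 259/(259 − 1.5) = 1.0058
ABV = (1.0431 − 1.0058)·131.25

4.8914 % ABV


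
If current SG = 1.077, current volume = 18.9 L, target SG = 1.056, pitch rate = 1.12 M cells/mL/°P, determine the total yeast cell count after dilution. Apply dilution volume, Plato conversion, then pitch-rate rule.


V_w = V·((SG_c−1)/(SG_t−1)−1);  °P = 259 − 259/SG_t;  cells = rate·(V+V_w)·°P
V_w = 18.9·((1.077−1)/(1.056−1)−1) = 7.0875
V_final = 18.9 + 7.0875 = 25.9875
°P = 259 − 259/1.056 = 13.7348
cells = 1.12·25.9875·13.7348

399.7665 billion cells


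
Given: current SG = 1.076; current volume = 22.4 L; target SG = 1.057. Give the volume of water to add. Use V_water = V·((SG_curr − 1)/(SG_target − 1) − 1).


V_water = 22.4·((1.076 − 1)/(1.057 − 1) − 1)

7.4667 L


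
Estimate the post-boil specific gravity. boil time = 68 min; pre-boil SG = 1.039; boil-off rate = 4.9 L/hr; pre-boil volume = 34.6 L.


V_post = V_pre − rate·(t/60);  SG_post = 1 + (SG_pre−1)·V_pre/V_post
V_post = 34.6 − 4.9·(68/60) = 29.0467
SG_post = 1 + (1.039 − 1)·34.6/29.0467

1.0465


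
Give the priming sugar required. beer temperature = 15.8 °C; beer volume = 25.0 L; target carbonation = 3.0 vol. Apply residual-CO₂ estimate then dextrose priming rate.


residual = 14.695·(0.01821 + 0.09011·e^(−0.04·T));  sugar = (target − residual)·4.0·V
residual = 14.695·(0.01821 + 0.09011·e^(−0.04·15.8)) = 0.9714
sugar = (3.0 − 0.9714)·4.0·25.0

202.8573 g


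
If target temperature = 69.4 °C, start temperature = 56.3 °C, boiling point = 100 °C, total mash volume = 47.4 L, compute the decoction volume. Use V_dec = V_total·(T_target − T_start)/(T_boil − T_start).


V_dec = 47.4·(69.4 − 56.3)/(100 − 56.3)

14.2092 L


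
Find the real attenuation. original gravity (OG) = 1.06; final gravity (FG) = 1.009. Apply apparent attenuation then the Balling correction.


AA = (OG−FG)/(OG−1)·100;  RA = AA·0.8192
AA = (1.06 − 1.009)/(1.06 − 1)·100 = 85.0000
RA = 85.0000·0.8192

69.6320 %


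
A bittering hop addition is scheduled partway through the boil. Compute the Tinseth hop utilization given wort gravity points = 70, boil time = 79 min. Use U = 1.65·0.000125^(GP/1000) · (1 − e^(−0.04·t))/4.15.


bigness = 1.65·0.000125^(70/1000) = 0.8796
boil_factor = (1 − e^(−0.04·79))/4.15 = 0.2307
U = 0.8796 · 0.2307

0.2030


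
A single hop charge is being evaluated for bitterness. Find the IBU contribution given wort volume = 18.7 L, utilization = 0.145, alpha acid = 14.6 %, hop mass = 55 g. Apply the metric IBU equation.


IBU = (α/100)·mass·U·1000 / V
IBU = (14.6/100)·55·0.145·1000 / 18.7

62.2647 IBU


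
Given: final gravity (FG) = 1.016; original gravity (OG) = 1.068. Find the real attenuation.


AA = (OG−FG)/(OG−1)·100;  RA = AA·0.8192
AA = (1.068 − 1.016)/(1.068 − 1)·100 = 76.4706
RA = 76.4706·0.8192

62.6447 %


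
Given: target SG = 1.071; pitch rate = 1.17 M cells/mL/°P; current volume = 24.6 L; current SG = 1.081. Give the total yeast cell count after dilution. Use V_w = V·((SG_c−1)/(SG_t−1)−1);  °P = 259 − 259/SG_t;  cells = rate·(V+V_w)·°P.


V_w = 24.6·((1.081−1)/(1.071−1)−1) = 3.4648
V_final = 24.6 + 3.4648 = 28.0648
°P = 259 − 259/1.071 = 17.1699
cells = 1.17·28.0648·17.1699

563.7886 billion cells


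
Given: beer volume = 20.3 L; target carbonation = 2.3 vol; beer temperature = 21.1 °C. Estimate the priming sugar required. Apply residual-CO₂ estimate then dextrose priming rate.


residual = 14.695·(0.01821 + 0.09011·e^(−0.04·T));  sugar = (target − residual)·4.0·V
residual = 14.695·(0.01821 + 0.09011·e^(−0.04·21.1)) = 0.8370
sugar = (2.3 − 0.8370)·4.0·20.3

118.7980 g


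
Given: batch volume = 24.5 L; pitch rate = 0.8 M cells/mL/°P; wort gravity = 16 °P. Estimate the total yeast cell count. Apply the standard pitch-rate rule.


cells (billions) = rate · V_L · °P
cells = 0.8 · 24.5 · 16

313.6000 billion cells


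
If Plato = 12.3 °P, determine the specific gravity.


SG = 259/(259 − P)
SG = 259/(259 − 12.3)

1.0499


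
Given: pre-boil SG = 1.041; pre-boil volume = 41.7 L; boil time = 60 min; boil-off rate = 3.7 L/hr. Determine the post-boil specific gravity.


V_post = V_pre − rate·(t/60);  SG_post = 1 + (SG_pre−1)·V_pre/V_post
V_post = 41.7 − 3.7·(60/60) = 38.0000
SG_post = 1 + (1.041 − 1)·41.7/38.0000

1.0450


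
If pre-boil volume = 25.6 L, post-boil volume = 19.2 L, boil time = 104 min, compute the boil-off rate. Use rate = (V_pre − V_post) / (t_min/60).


rate = (25.6 − 19.2) / (104/60)

3.6923 L/hr


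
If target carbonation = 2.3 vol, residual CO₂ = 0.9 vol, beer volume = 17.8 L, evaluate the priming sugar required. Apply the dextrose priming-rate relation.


sugar = (target − residual)·4.0·V
sugar = (2.3 − 0.9)·4.0·17.8

99.6800 g


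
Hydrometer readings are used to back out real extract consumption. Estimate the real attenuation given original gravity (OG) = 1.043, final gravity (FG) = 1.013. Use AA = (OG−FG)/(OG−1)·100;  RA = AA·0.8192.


AA = (1.043 − 1.013)/(1.043 − 1)·100 = 69.7674
RA = 69.7674·0.8192

57.1535 %


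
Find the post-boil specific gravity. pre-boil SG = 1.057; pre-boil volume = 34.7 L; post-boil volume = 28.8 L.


SG_post = 1 + (SG_pre − 1)·V_pre/V_post
pts_pre = (1.057 − 1)·1000 = 57.0000
pts_post = 57.0000·34.7/28.8 = 68.6771
SG_post = 1 + 68.6771/1000

1.0687


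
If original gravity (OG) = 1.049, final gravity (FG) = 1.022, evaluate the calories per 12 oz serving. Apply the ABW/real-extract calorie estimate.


ABW = (OG−FG)·131.25·0.79/FG;  °P = 259 − 259/SG (for OG→OE and FG→AE);  RE = 0.1808·OE + 0.8192·AE;  Cal = (6.9·ABW + 4·(RE−0.1))·FG·3.55
ABW = (1.049 − 1.022)·131.25·0.79/1.022 = 2.7393
OE = 259 − 259/1.049 = 12.0982 °P
AE = 259 − 259/1.022 = 5.5753 °P
RE = 0.1808·12.0982 + 0.8192·5.5753 = 6.7547 °P
Cal = (6.9·2.7393 + 4·(6.7547−0.1))·1.022·3.55

165.1506 kcal


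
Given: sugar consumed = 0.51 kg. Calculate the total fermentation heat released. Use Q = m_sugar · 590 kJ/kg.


Q = 0.51 · 590

300.9000 kJ


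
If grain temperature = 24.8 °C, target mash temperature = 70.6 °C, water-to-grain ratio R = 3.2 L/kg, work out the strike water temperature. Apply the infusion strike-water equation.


T_strike = (0.41/R)·(T_mash − T_grain) + T_mash
T_strike = (0.41/3.2)·(70.6 − 24.8) + 70.6

76.4681 °C


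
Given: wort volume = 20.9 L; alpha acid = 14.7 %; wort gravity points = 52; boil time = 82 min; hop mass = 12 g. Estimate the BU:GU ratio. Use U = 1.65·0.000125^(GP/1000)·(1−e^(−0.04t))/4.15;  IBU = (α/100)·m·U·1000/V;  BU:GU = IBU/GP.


U = 1.65·0.000125^(52/1000)·(1−e^(−0.04·82))/4.15 = 0.2398
IBU = (14.7/100)·12·0.2398·1000/20.9 = 20.2381
BU:GU = 20.2381/52

0.3892


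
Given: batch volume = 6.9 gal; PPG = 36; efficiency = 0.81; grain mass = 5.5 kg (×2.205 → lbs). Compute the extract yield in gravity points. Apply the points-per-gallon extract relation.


points = lbs × PPG × eff / vol
lbs = 5.5 × 2.205 = 12.1275
points = 12.1275 × 36 × 0.81 / 6.9

51.2519 points


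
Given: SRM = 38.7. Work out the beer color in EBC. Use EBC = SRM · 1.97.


EBC = 38.7 · 1.97

76.2390 EBC


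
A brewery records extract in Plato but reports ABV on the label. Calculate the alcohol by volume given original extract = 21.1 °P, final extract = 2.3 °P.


SG = 259/(259 − P);  ABV = (OG − FG)·131.25
OG = 259/(259 − 21.1) = 1.0887
FG = 259/(259 − 2.3) = 1.0090
ABV = (1.0887 − 1.0090)·131.25

10.4649 % ABV


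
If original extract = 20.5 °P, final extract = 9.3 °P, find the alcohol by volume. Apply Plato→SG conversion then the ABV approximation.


SG = 259/(259 − P);  ABV = (OG − FG)·131.25
OG = 259/(259 − 20.5) = 1.0860
FG = 259/(259 − 9.3) = 1.0372
ABV = (1.0860 − 1.0372)·131.25

6.3931 % ABV


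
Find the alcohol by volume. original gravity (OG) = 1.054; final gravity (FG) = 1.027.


ABV = (OG − FG) · 131.25
ABV = (1.054 − 1.027) · 131.25

3.5438 % ABV


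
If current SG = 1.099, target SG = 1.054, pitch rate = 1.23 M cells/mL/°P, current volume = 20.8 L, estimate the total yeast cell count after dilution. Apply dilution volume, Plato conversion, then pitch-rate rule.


V_w = V·((SG_c−1)/(SG_t−1)−1);  °P = 259 − 259/SG_t;  cells = rate·(V+V_w)·°P
V_w = 20.8·((1.099−1)/(1.054−1)−1) = 17.3333
V_final = 20.8 + 17.3333 = 38.1333
°P = 259 − 259/1.054 = 13.2694
cells = 1.23·38.1333·13.2694

622.3903 billion cells


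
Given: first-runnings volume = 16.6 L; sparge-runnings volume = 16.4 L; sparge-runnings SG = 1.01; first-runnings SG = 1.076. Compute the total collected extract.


total = Σ (SG_i − 1)·1000·V_i
first = (1.076 − 1)·1000·16.6 = 1261.6000
sparge = (1.01 − 1)·1000·16.4 = 164.0000
total = 1261.6000 + 164.0000

1425.6000 gravity·L


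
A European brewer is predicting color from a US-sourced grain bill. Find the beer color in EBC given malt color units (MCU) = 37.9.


SRM = 1.4922·MCU^0.6859;  EBC = SRM·1.97
SRM = 1.4922·37.9^0.6859 = 18.0558
EBC = 18.0558·1.97

35.5698 EBC


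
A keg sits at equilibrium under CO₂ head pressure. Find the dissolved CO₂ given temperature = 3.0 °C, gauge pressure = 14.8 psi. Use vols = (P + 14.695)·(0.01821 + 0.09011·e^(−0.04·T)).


vols = (14.8 + 14.695)·(0.01821 + 0.09011·e^(−0.04·3.0))

2.8944 volumes


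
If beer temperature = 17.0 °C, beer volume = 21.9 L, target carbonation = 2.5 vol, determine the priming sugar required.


residual = 14.695·(0.01821 + 0.09011·e^(−0.04·T));  sugar = (target − residual)·4.0·V
residual = 14.695·(0.01821 + 0.09011·e^(−0.04·17.0)) = 0.9384
sugar = (2.5 − 0.9384)·4.0·21.9

136.7926 g


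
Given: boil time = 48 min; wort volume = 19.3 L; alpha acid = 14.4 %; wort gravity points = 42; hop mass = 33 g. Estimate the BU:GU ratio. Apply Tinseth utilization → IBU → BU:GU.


U = 1.65·0.000125^(GP/1000)·(1−e^(−0.04t))/4.15;  IBU = (α/100)·m·U·1000/V;  BU:GU = IBU/GP
U = 1.65·0.000125^(42/1000)·(1−e^(−0.04·48))/4.15 = 0.2326
IBU = (14.4/100)·33·0.2326·1000/19.3 = 57.2762
BU:GU = 57.2762/42

1.3637


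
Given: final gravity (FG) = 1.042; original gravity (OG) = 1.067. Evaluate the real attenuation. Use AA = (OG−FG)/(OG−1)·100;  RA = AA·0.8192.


AA = (1.067 − 1.042)/(1.067 − 1)·100 = 37.3134
RA = 37.3134·0.8192

30.5672 %


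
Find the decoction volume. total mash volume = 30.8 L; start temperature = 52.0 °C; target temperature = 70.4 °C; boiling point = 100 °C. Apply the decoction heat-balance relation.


V_dec = V_total·(T_target − T_start)/(T_boil − T_start)
V_dec = 30.8·(70.4 − 52.0)/(100 − 52.0)

11.8067 L


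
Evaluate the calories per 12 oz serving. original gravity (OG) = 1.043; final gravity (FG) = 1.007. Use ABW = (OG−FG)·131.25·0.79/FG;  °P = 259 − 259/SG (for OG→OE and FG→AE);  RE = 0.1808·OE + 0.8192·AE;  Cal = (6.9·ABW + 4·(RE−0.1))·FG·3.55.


ABW = (1.043 − 1.007)·131.25·0.79/1.007 = 3.7068
OE = 259 − 259/1.043 = 10.6779 °P
AE = 259 − 259/1.007 = 1.8004 °P
RE = 0.1808·10.6779 + 0.8192·1.8004 = 3.4054 °P
Cal = (6.9·3.7068 + 4·(3.4054−0.1))·1.007·3.55

138.6995 kcal


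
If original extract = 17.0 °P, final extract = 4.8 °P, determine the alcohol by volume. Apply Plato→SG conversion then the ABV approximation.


SG = 259/(259 − P);  ABV = (OG − FG)·131.25
OG = 259/(259 − 17.0) = 1.0702
FG = 259/(259 − 4.8) = 1.0189
ABV = (1.0702 − 1.0189)·131.25

6.7417 % ABV


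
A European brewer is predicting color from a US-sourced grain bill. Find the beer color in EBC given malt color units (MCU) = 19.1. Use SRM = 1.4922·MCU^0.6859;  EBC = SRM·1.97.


SRM = 1.4922·19.1^0.6859 = 11.2846
EBC = 11.2846·1.97

22.2307 EBC


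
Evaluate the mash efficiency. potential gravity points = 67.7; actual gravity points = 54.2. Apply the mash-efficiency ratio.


efficiency = actual / potential × 100
efficiency = 54.2 / 67.7 × 100

80.0591 %


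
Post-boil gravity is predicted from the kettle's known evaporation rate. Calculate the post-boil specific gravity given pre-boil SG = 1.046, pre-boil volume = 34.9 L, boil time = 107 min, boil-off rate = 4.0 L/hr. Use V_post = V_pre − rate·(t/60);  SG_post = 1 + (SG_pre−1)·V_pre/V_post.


V_post = 34.9 − 4.0·(107/60) = 27.7667
SG_post = 1 + (1.046 − 1)·34.9/27.7667

1.0578


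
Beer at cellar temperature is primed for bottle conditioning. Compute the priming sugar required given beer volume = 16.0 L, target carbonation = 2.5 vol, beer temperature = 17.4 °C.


residual = 14.695·(0.01821 + 0.09011·e^(−0.04·T));  sugar = (target − residual)·4.0·V
residual = 14.695·(0.01821 + 0.09011·e^(−0.04·17.4)) = 0.9278
sugar = (2.5 − 0.9278)·4.0·16.0

100.6212 g


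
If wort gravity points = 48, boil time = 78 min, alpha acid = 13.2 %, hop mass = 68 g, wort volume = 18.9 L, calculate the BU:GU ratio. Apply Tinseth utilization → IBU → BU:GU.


U = 1.65·0.000125^(GP/1000)·(1−e^(−0.04t))/4.15;  IBU = (α/100)·m·U·1000/V;  BU:GU = IBU/GP
U = 1.65·0.000125^(48/1000)·(1−e^(−0.04·78))/4.15 = 0.2469
IBU = (13.2/100)·68·0.2469·1000/18.9 = 117.2452
BU:GU = 117.2452/48

2.4426


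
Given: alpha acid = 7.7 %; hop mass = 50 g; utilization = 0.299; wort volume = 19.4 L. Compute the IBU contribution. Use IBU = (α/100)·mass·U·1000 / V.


IBU = (7.7/100)·50·0.299·1000 / 19.4

59.3376 IBU


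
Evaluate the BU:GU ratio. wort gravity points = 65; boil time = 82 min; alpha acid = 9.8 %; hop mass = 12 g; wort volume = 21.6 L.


U = 1.65·0.000125^(GP/1000)·(1−e^(−0.04t))/4.15;  IBU = (α/100)·m·U·1000/V;  BU:GU = IBU/GP
U = 1.65·0.000125^(65/1000)·(1−e^(−0.04·82))/4.15 = 0.2133
IBU = (9.8/100)·12·0.2133·1000/21.6 = 11.6153
BU:GU = 11.6153/65

0.1787


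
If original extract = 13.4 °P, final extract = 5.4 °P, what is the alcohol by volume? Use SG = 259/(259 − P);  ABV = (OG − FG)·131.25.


OG = 259/(259 − 13.4) = 1.0546
FG = 259/(259 − 5.4) = 1.0213
ABV = (1.0546 − 1.0213)·131.25

4.3663 % ABV


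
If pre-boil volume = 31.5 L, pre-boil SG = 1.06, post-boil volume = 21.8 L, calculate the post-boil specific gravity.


SG_post = 1 + (SG_pre − 1)·V_pre/V_post
pts_pre = (1.06 − 1)·1000 = 60.0000
pts_post = 60.0000·31.5/21.8 = 86.6972
SG_post = 1 + 86.6972/1000

1.0867


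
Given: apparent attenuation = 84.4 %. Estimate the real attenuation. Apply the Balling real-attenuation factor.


RA = AA · 0.8192
RA = 84.4 · 0.8192

69.1405 %


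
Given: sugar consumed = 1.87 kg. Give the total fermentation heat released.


Q = m_sugar · 590 kJ/kg
Q = 1.87 · 590

1103.3000 kJ


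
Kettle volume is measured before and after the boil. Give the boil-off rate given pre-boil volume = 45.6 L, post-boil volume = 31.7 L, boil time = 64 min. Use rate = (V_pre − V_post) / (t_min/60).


rate = (45.6 − 31.7) / (64/60)

13.0313 L/hr


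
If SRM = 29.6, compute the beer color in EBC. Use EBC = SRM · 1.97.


EBC = 29.6 · 1.97

58.3120 EBC


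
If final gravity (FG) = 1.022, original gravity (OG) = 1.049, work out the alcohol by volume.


ABV = (OG − FG) · 131.25
ABV = (1.049 − 1.022) · 131.25

3.5437 % ABV


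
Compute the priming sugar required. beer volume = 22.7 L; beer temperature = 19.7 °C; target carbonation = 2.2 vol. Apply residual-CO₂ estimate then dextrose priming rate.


residual = 14.695·(0.01821 + 0.09011·e^(−0.04·T));  sugar = (target − residual)·4.0·V
residual = 14.695·(0.01821 + 0.09011·e^(−0.04·19.7)) = 0.8698
sugar = (2.2 − 0.8698)·4.0·22.7

120.7853 g


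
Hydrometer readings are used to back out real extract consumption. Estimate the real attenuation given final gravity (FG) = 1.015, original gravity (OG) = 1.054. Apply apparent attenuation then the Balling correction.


AA = (OG−FG)/(OG−1)·100;  RA = AA·0.8192
AA = (1.054 − 1.015)/(1.054 − 1)·100 = 72.2222
RA = 72.2222·0.8192

59.1644 %


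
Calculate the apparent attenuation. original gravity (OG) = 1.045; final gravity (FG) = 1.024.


AA = (OG − FG)/(OG − 1) · 100
AA = (1.045 − 1.024)/(1.045 − 1) · 100

46.6667 %


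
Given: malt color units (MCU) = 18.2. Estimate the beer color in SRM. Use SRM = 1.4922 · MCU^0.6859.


SRM = 1.4922 · 18.2^0.6859

10.9172 SRM


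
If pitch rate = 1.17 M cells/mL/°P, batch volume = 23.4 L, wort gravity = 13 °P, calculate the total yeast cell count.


cells (billions) = rate · V_L · °P
cells = 1.17 · 23.4 · 13

355.9140 billion cells


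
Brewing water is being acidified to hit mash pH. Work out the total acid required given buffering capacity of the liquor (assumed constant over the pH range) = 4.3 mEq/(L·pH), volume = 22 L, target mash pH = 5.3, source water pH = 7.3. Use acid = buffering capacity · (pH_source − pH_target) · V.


acid = 4.3 · (7.3 − 5.3) · 22

189.2000 mEq


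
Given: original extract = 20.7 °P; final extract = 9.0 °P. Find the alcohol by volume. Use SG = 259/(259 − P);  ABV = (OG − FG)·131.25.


OG = 259/(259 − 20.7) = 1.0869
FG = 259/(259 − 9.0) = 1.0360
ABV = (1.0869 − 1.0360)·131.25

6.6761 % ABV


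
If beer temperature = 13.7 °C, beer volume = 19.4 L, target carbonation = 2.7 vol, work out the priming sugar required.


residual = 14.695·(0.01821 + 0.09011·e^(−0.04·T));  sugar = (target − residual)·4.0·V
residual = 14.695·(0.01821 + 0.09011·e^(−0.04·13.7)) = 1.0331
sugar = (2.7 − 1.0331)·4.0·19.4

129.3512 g


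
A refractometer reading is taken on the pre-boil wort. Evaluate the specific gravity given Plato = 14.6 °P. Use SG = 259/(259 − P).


SG = 259/(259 − 14.6)

1.0597


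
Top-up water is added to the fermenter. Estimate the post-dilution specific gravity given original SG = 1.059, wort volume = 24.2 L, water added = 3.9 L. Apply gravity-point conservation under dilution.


SG_new = 1 + (SG_old − 1)·V_old/(V_old + V_water)
pts = (1.059 − 1)·1000·24.2/(24.2 + 3.9) = 50.8114
SG_new = 1 + 50.8114/1000

1.0508


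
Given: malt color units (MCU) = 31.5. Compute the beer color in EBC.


SRM = 1.4922·MCU^0.6859;  EBC = SRM·1.97
SRM = 1.4922·31.5^0.6859 = 15.9044
EBC = 15.9044·1.97

31.3317 EBC


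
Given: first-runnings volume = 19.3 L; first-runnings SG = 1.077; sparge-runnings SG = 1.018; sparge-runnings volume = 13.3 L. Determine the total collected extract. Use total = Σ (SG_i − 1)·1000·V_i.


first = (1.077 − 1)·1000·19.3 = 1486.1000
sparge = (1.018 − 1)·1000·13.3 = 239.4000
total = 1486.1000 + 239.4000

1725.5000 gravity·L


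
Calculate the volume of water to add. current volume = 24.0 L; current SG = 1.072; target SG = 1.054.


V_water = V·((SG_curr − 1)/(SG_target − 1) − 1)
V_water = 24.0·((1.072 − 1)/(1.054 − 1) − 1)

8.0000 L


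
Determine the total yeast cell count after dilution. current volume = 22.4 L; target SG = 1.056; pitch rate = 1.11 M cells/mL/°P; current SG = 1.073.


V_w = V·((SG_c−1)/(SG_t−1)−1);  °P = 259 − 259/SG_t;  cells = rate·(V+V_w)·°P
V_w = 22.4·((1.073−1)/(1.056−1)−1) = 6.8000
V_final = 22.4 + 6.8000 = 29.2000
°P = 259 − 259/1.056 = 13.7348
cells = 1.11·29.2000·13.7348

445.1739 billion cells


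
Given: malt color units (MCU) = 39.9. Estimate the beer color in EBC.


SRM = 1.4922·MCU^0.6859;  EBC = SRM·1.97
SRM = 1.4922·39.9^0.6859 = 18.7040
EBC = 18.7040·1.97

36.8469 EBC


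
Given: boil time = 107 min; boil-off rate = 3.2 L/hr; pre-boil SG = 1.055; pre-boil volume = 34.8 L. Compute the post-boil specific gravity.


V_post = V_pre − rate·(t/60);  SG_post = 1 + (SG_pre−1)·V_pre/V_post
V_post = 34.8 − 3.2·(107/60) = 29.0933
SG_post = 1 + (1.055 − 1)·34.8/29.0933

1.0658


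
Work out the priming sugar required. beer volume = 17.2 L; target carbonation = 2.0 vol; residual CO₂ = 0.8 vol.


sugar = (target − residual)·4.0·V
sugar = (2.0 − 0.8)·4.0·17.2

82.5600 g


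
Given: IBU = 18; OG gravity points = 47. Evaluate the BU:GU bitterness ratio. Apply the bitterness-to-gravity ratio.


BU:GU = IBU / OG_points
BU:GU = 18 / 47

0.3830


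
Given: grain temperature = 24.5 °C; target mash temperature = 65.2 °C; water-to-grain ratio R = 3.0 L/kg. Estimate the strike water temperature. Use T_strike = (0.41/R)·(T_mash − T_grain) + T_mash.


T_strike = (0.41/3.0)·(65.2 − 24.5) + 65.2

70.7623 °C


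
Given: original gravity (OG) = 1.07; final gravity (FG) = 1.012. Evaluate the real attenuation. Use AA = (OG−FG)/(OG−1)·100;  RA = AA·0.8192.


AA = (1.07 − 1.012)/(1.07 − 1)·100 = 82.8571
RA = 82.8571·0.8192

67.8766 %


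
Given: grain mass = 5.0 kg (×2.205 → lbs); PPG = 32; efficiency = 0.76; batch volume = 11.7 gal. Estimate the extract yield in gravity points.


points = lbs × PPG × eff / vol
lbs = 5.0 × 2.205 = 11.0250
points = 11.0250 × 32 × 0.76 / 11.7

22.9169 points


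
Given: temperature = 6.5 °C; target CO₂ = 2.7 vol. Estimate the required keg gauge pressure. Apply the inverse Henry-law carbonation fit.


psi = vols/(0.01821 + 0.09011·e^(−0.04·T)) − 14.695
psi = 2.7/(0.01821 + 0.09011·e^(−0.04·6.5)) − 14.695

16.0955 psi


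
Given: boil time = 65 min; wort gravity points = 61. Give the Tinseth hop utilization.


U = 1.65·0.000125^(GP/1000) · (1 − e^(−0.04·t))/4.15
bigness = 1.65·0.000125^(61/1000) = 0.9537
boil_factor = (1 − e^(−0.04·65))/4.15 = 0.2231
U = 0.9537 · 0.2231

0.2127


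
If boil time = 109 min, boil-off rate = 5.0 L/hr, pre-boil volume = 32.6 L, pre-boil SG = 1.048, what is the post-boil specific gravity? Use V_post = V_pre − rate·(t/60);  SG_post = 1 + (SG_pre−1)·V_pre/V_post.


V_post = 32.6 − 5.0·(109/60) = 23.5167
SG_post = 1 + (1.048 − 1)·32.6/23.5167

1.0665


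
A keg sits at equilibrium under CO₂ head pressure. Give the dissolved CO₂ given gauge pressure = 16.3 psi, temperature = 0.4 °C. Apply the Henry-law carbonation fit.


vols = (P + 14.695)·(0.01821 + 0.09011·e^(−0.04·T))
vols = (16.3 + 14.695)·(0.01821 + 0.09011·e^(−0.04·0.4))

3.3130 volumes


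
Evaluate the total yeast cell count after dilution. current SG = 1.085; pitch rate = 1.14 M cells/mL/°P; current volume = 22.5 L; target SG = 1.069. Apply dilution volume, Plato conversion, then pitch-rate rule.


V_w = V·((SG_c−1)/(SG_t−1)−1);  °P = 259 − 259/SG_t;  cells = rate·(V+V_w)·°P
V_w = 22.5·((1.085−1)/(1.069−1)−1) = 5.2174
V_final = 22.5 + 5.2174 = 27.7174
°P = 259 − 259/1.069 = 16.7175
cells = 1.14·27.7174·16.7175

528.2364 billion cells


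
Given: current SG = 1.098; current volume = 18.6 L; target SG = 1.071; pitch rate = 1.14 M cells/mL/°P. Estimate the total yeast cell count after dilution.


V_w = V·((SG_c−1)/(SG_t−1)−1);  °P = 259 − 259/SG_t;  cells = rate·(V+V_w)·°P
V_w = 18.6·((1.098−1)/(1.071−1)−1) = 7.0732
V_final = 18.6 + 7.0732 = 25.6732
°P = 259 − 259/1.071 = 17.1699
cells = 1.14·25.6732·17.1699

502.5209 billion cells


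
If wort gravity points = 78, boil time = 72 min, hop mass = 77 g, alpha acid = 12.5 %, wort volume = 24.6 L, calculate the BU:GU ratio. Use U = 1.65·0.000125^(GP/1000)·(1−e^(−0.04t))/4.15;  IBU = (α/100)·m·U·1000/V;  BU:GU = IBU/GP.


U = 1.65·0.000125^(78/1000)·(1−e^(−0.04·72))/4.15 = 0.1862
IBU = (12.5/100)·77·0.1862·1000/24.6 = 72.8401
BU:GU = 72.8401/78

0.9338


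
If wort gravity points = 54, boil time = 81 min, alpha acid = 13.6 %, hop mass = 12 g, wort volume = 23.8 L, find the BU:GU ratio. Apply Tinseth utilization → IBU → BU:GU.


U = 1.65·0.000125^(GP/1000)·(1−e^(−0.04t))/4.15;  IBU = (α/100)·m·U·1000/V;  BU:GU = IBU/GP
U = 1.65·0.000125^(54/1000)·(1−e^(−0.04·81))/4.15 = 0.2351
IBU = (13.6/100)·12·0.2351·1000/23.8 = 16.1236
BU:GU = 16.1236/54

0.2986


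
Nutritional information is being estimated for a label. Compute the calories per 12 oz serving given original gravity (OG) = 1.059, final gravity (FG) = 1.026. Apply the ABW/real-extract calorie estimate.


ABW = (OG−FG)·131.25·0.79/FG;  °P = 259 − 259/SG (for OG→OE and FG→AE);  RE = 0.1808·OE + 0.8192·AE;  Cal = (6.9·ABW + 4·(RE−0.1))·FG·3.55
ABW = (1.059 − 1.026)·131.25·0.79/1.026 = 3.3350
OE = 259 − 259/1.059 = 14.4297 °P
AE = 259 − 259/1.026 = 6.5634 °P
RE = 0.1808·14.4297 + 0.8192·6.5634 = 7.9856 °P
Cal = (6.9·3.3350 + 4·(7.9856−0.1))·1.026·3.55

198.7008 kcal


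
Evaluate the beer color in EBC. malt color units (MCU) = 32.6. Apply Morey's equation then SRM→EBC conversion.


SRM = 1.4922·MCU^0.6859;  EBC = SRM·1.97
SRM = 1.4922·32.6^0.6859 = 16.2833
EBC = 16.2833·1.97

32.0781 EBC


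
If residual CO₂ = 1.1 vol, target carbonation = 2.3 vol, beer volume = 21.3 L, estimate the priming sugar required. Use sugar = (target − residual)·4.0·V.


sugar = (2.3 − 1.1)·4.0·21.3

102.2400 g


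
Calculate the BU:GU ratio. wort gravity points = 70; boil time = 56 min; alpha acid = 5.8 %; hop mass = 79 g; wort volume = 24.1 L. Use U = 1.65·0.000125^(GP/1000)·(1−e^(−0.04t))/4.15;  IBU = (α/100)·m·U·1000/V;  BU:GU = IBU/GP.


U = 1.65·0.000125^(70/1000)·(1−e^(−0.04·56))/4.15 = 0.1894
IBU = (5.8/100)·79·0.1894·1000/24.1 = 36.0058
BU:GU = 36.0058/70

0.5144


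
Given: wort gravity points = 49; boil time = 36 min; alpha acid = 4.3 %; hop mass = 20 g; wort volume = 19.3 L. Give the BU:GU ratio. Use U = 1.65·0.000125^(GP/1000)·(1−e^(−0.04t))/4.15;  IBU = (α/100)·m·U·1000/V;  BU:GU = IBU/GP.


U = 1.65·0.000125^(49/1000)·(1−e^(−0.04·36))/4.15 = 0.1953
IBU = (4.3/100)·20·0.1953·1000/19.3 = 8.7034
BU:GU = 8.7034/49

0.1776


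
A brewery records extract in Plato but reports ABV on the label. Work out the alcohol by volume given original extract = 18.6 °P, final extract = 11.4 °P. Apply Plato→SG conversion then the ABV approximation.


SG = 259/(259 − P);  ABV = (OG − FG)·131.25
OG = 259/(259 − 18.6) = 1.0774
FG = 259/(259 − 11.4) = 1.0460
ABV = (1.0774 − 1.0460)·131.25

4.1119 % ABV


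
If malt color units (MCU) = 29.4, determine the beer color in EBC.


SRM = 1.4922·MCU^0.6859;  EBC = SRM·1.97
SRM = 1.4922·29.4^0.6859 = 15.1693
EBC = 15.1693·1.97

29.8836 EBC


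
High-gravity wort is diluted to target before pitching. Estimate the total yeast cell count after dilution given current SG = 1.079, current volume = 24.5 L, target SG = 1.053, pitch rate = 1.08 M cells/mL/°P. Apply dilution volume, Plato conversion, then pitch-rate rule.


V_w = V·((SG_c−1)/(SG_t−1)−1);  °P = 259 − 259/SG_t;  cells = rate·(V+V_w)·°P
V_w = 24.5·((1.079−1)/(1.053−1)−1) = 12.0189
V_final = 24.5 + 12.0189 = 36.5189
°P = 259 − 259/1.053 = 13.0361
cells = 1.08·36.5189·13.0361

514.1482 billion cells


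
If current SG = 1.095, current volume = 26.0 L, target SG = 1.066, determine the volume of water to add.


V_water = V·((SG_curr − 1)/(SG_target − 1) − 1)
V_water = 26.0·((1.095 − 1)/(1.066 − 1) − 1)

11.4242 L


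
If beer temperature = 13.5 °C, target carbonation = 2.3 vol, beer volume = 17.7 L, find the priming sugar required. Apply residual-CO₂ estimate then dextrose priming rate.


residual = 14.695·(0.01821 + 0.09011·e^(−0.04·T));  sugar = (target − residual)·4.0·V
residual = 14.695·(0.01821 + 0.09011·e^(−0.04·13.5)) = 1.0393
sugar = (2.3 − 1.0393)·4.0·17.7

89.2610 g


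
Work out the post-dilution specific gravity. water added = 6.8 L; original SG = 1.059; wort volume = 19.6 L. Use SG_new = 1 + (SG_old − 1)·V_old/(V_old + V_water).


pts = (1.059 − 1)·1000·19.6/(19.6 + 6.8) = 43.8030
SG_new = 1 + 43.8030/1000

1.0438


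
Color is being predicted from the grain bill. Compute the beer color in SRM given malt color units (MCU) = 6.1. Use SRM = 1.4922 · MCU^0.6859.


SRM = 1.4922 · 6.1^0.6859

5.1580 SRM


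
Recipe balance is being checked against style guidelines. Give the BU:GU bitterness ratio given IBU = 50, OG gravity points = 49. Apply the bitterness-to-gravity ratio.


BU:GU = IBU / OG_points
BU:GU = 50 / 49

1.0204


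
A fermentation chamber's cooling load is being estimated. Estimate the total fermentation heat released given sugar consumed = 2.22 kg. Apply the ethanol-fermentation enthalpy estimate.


Q = m_sugar · 590 kJ/kg
Q = 2.22 · 590

1309.8000 kJ


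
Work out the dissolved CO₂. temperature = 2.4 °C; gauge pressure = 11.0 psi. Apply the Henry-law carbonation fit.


vols = (P + 14.695)·(0.01821 + 0.09011·e^(−0.04·T))
vols = (11.0 + 14.695)·(0.01821 + 0.09011·e^(−0.04·2.4))

2.5713 volumes


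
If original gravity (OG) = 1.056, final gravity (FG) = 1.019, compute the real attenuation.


AA = (OG−FG)/(OG−1)·100;  RA = AA·0.8192
AA = (1.056 − 1.019)/(1.056 − 1)·100 = 66.0714
RA = 66.0714·0.8192

54.1257 %


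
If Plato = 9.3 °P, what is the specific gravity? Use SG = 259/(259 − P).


SG = 259/(259 − 9.3)

1.0372


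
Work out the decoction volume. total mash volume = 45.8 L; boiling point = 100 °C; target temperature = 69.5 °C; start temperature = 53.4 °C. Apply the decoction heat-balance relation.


V_dec = V_total·(T_target − T_start)/(T_boil − T_start)
V_dec = 45.8·(69.5 − 53.4)/(100 − 53.4)

15.8236 L


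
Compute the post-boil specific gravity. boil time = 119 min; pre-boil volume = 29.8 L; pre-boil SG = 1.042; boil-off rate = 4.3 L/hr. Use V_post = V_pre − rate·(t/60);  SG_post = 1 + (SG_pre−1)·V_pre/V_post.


V_post = 29.8 − 4.3·(119/60) = 21.2717
SG_post = 1 + (1.042 − 1)·29.8/21.2717

1.0588


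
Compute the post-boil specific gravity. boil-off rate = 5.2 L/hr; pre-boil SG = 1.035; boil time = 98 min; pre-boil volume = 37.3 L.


V_post = V_pre − rate·(t/60);  SG_post = 1 + (SG_pre−1)·V_pre/V_post
V_post = 37.3 − 5.2·(98/60) = 28.8067
SG_post = 1 + (1.035 − 1)·37.3/28.8067

1.0453


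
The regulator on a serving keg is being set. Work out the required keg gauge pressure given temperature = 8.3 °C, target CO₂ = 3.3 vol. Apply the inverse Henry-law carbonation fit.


psi = vols/(0.01821 + 0.09011·e^(−0.04·T)) − 14.695
psi = 3.3/(0.01821 + 0.09011·e^(−0.04·8.3)) − 14.695

25.1299 psi


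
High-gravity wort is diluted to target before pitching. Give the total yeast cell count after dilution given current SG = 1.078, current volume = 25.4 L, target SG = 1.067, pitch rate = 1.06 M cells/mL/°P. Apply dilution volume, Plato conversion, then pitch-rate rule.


V_w = V·((SG_c−1)/(SG_t−1)−1);  °P = 259 − 259/SG_t;  cells = rate·(V+V_w)·°P
V_w = 25.4·((1.078−1)/(1.067−1)−1) = 4.1701
V_final = 25.4 + 4.1701 = 29.5701
°P = 259 − 259/1.067 = 16.2634
cells = 1.06·29.5701·16.2634

509.7644 billion cells


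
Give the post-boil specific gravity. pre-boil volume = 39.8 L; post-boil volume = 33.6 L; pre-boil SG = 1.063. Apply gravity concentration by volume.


SG_post = 1 + (SG_pre − 1)·V_pre/V_post
pts_pre = (1.063 − 1)·1000 = 63.0000
pts_post = 63.0000·39.8/33.6 = 74.6250
SG_post = 1 + 74.6250/1000

1.0746
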